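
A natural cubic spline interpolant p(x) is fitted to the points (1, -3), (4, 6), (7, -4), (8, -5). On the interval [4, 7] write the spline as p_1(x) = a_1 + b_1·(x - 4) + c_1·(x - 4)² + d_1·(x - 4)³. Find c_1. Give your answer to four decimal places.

Put m_i = p'' at the i-th knot. Here h = (3, 3, 1) and Δ = (3, -10/3, -1), so the interior equations h_(i-1)·m_(i-1) + 2(h_(i-1)+h_i)·m_i + h_i·m_(i+1) = 6(Δ_i − Δ_(i-1)) read
  3·m_0 + 12·m_1 + 3·m_2 = 6(Δ_1 - Δ_0) = -38
  3·m_1 + 8·m_2 + 1·m_3 = 6(Δ_2 - Δ_1) = 14
Natural end conditions: m_0 = m_3 = 0.
Solving: m_0 = 0, m_1 = -346/87, m_2 = 94/29, m_3 = 0.
On [4, 7], with p_1(x) = a_1 + b_1·(x - 4) + c_1·(x - 4)² + d_1·(x - 4)³: c_1 = m_1/2 = -173/87, d_1 = (m_2 - m_1)/(6h_1) = 314/783, b_1 = Δ_1 - h_1(2m_1 + m_2)/6 = -85/87.

-1.9885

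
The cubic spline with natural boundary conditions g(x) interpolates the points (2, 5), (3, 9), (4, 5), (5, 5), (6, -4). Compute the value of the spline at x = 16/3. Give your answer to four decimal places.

Put M_i = g'' at the i-th knot. Here h = (1, 1, 1, 1) and Δ = (4, -4, 0, -9), so the interior equations h_(i-1)·M_(i-1) + 2(h_(i-1)+h_i)·M_i + h_i·M_(i+1) = 6(Δ_i − Δ_(i-1)) read
  1·M_0 + 4·M_1 + 1·M_2 = 6(Δ_1 - Δ_0) = -48
  1·M_1 + 4·M_2 + 1·M_3 = 6(Δ_2 - Δ_1) = 24
  1·M_2 + 4·M_3 + 1·M_4 = 6(Δ_3 - Δ_2) = -54
Natural end conditions: M_0 = M_4 = 0.
Forward elimination and back-substitution give M_0 = 0, M_1 = -435/28, M_2 = 99/7, M_3 = -477/28, M_4 = 0.
On [5, 6], g(x) = 5 - 93/28·(x - 5) - 477/56·(x - 5)² + 159/56·(x - 5)³.
With (x - 5) = 1/3: g(16/3) = 769/252.

3.0516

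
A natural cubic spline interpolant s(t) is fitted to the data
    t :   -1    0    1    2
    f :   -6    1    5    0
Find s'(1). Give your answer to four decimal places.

Put σ_i = s'' at the i-th knot. Here h = (1, 1, 1) and Δ = (7, 4, -5), so the interior equations h_(i-1)·σ_(i-1) + 2(h_(i-1)+h_i)·σ_i + h_i·σ_(i+1) = 6(Δ_i − Δ_(i-1)) read
  1·σ_0 + 4·σ_1 + 1·σ_2 = 6(Δ_1 - Δ_0) = -18
  1·σ_1 + 4·σ_2 + 1·σ_3 = 6(Δ_2 - Δ_1) = -54
Natural end conditions: σ_0 = σ_3 = 0.
Solving: σ_0 = 0, σ_1 = -6/5, σ_2 = -66/5, σ_3 = 0.
On [1, 2], s'(t) = b_2 + 2c_2·(t - 1) + 3d_2·(t - 1)² with b_2 = Δ_2 - h_2(2σ_2 + σ_3)/6 = -3/5, c_2 = σ_2/2 = -33/5, d_2 = (σ_3 - σ_2)/(6h_2) = 11/5. So s'(1) = -3/5.

-0.6000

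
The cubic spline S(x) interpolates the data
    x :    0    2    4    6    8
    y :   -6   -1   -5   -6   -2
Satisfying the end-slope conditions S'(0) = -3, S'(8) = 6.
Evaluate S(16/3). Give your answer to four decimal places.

-6.1534

With m_i denoting the second derivative at x_i, h_i = 2, 2, 2, 2, and Δ_i = (y_(i+1) − y_i)/h_i = 5/2, -2, -1/2, 2:
  2·m_0 + 8·m_1 + 2·m_2 = 6(Δ_1 - Δ_0) = -27
  2·m_1 + 8·m_2 + 2·m_3 = 6(Δ_2 - Δ_1) = 9
  2·m_2 + 8·m_3 + 2·m_4 = 6(Δ_3 - Δ_2) = 15
Clamped end conditions give two more equations: 2h_0·m_0 + h_0·m_1 = 6(Δ_0 - S'(0)) = 33 and h_3·m_3 + 2h_3·m_4 = 6(S'(8) - Δ_3) = 24.
Solving the tridiagonal system: m_0 = 165/14, m_1 = -99/14, m_2 = 3, m_3 = -3/7, m_4 = 87/14.
On [4, 6], S(x) = -5 - 33/14·(x - 4) + 3/2·(x - 4)² - 2/7·(x - 4)³.
With (x - 4) = 4/3: S(16/3) = -1163/189.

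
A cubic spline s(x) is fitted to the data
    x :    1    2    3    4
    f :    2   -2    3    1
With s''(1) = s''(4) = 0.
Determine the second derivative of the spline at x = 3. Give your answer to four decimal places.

-14.8000

Write m_i for s''(x_i). With h_i = 1, 1, 1 and divided differences Δ_i = -4, 5, -2, the continuity of s' gives the tridiagonal system
  1·m_0 + 4·m_1 + 1·m_2 = 6(Δ_1 - Δ_0) = 54
  1·m_1 + 4·m_2 + 1·m_3 = 6(Δ_2 - Δ_1) = -42
Natural end conditions: m_0 = m_3 = 0.
Forward elimination and back-substitution give m_0 = 0, m_1 = 86/5, m_2 = -74/5, m_3 = 0.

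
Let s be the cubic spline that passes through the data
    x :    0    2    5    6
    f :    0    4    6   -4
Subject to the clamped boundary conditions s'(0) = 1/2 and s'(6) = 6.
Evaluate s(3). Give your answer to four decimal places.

9.7393

With σ_i denoting the second derivative at x_i, h_i = 2, 3, 1, and Δ_i = (y_(i+1) − y_i)/h_i = 2, 2/3, -10:
  2·σ_0 + 10·σ_1 + 3·σ_2 = 6(Δ_1 - Δ_0) = -8
  3·σ_1 + 8·σ_2 + 1·σ_3 = 6(Δ_2 - Δ_1) = -64
Clamped end conditions give two more equations: 2h_0·σ_0 + h_0·σ_1 = 6(Δ_0 - s'(0)) = 9 and h_2·σ_2 + 2h_2·σ_3 = 6(s'(6) - Δ_2) = 96.
Forward elimination and back-substitution give σ_0 = 7/39, σ_1 = 323/78, σ_2 = -647/39, σ_3 = 4391/78.
On [2, 5], s(x) = 4 + 188/39·(x - 2) + 323/156·(x - 2)² - 539/468·(x - 2)³.
With (x - 2) = 1: s(3) = 2279/234.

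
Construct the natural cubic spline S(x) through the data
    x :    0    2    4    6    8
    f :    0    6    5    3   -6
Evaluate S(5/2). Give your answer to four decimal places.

6.2154

Let σ_i = S''(x_i). Step sizes h_i = 2, 2, 2, 2; slopes of the chords Δ_i = (y_(i+1) - y_i)/h_i = 3, -1/2, -1, -9/2.
  2·σ_0 + 8·σ_1 + 2·σ_2 = 6(Δ_1 - Δ_0) = -21
  2·σ_1 + 8·σ_2 + 2·σ_3 = 6(Δ_2 - Δ_1) = -3
  2·σ_2 + 8·σ_3 + 2·σ_4 = 6(Δ_3 - Δ_2) = -21
Natural end conditions: σ_0 = σ_4 = 0.
Solving: σ_0 = 0, σ_1 = -81/28, σ_2 = 15/14, σ_3 = -81/28, σ_4 = 0.
On [2, 4], S(x) = 6 + 15/14·(x - 2) - 81/56·(x - 2)² + 37/112·(x - 2)³.
With (x - 2) = 1/2: S(5/2) = 5569/896.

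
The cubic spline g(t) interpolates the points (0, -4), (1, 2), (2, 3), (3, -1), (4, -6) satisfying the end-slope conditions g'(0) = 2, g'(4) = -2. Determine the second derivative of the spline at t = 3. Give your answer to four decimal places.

-3.1429

Put M_i = g'' at the i-th knot. Here h = (1, 1, 1, 1) and Δ = (6, 1, -4, -5), so the interior equations h_(i-1)·M_(i-1) + 2(h_(i-1)+h_i)·M_i + h_i·M_(i+1) = 6(Δ_i − Δ_(i-1)) read
  1·M_0 + 4·M_1 + 1·M_2 = 6(Δ_1 - Δ_0) = -30
  1·M_1 + 4·M_2 + 1·M_3 = 6(Δ_2 - Δ_1) = -30
  1·M_2 + 4·M_3 + 1·M_4 = 6(Δ_3 - Δ_2) = -6
Clamped end conditions give two more equations: 2h_0·M_0 + h_0·M_1 = 6(Δ_0 - g'(0)) = 24 and h_3·M_3 + 2h_3·M_4 = 6(g'(4) - Δ_3) = 18.
Hence M_0 = 122/7, M_1 = -76/7, M_2 = -4, M_3 = -22/7, M_4 = 74/7.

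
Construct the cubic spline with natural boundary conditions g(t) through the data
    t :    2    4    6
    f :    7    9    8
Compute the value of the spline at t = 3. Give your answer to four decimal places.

With m_i denoting the second derivative at x_i, h_i = 2, 2, and Δ_i = (y_(i+1) − y_i)/h_i = 1, -1/2:
  2·m_0 + 8·m_1 + 2·m_2 = 6(Δ_1 - Δ_0) = -9
Natural end conditions: m_0 = m_2 = 0.
Hence m_0 = 0, m_1 = -9/8, m_2 = 0.
On [2, 4], g(t) = 7 + 11/8·(t - 2) + 0·(t - 2)² - 3/32·(t - 2)³.
With (t - 2) = 1: g(3) = 265/32.

8.2813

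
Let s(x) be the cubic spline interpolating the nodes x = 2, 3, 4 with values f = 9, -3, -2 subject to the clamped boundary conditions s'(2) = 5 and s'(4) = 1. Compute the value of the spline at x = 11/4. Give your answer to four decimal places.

0.4805

Put M_i = s'' at the i-th knot. Here h = (1, 1) and Δ = (-12, 1), so the interior equations h_(i-1)·M_(i-1) + 2(h_(i-1)+h_i)·M_i + h_i·M_(i+1) = 6(Δ_i − Δ_(i-1)) read
  1·M_0 + 4·M_1 + 1·M_2 = 6(Δ_1 - Δ_0) = 78
Clamped end conditions give two more equations: 2h_0·M_0 + h_0·M_1 = 6(Δ_0 - s'(2)) = -102 and h_1·M_1 + 2h_1·M_2 = 6(s'(4) - Δ_1) = 0.
Solving the tridiagonal system: M_0 = -145/2, M_1 = 43, M_2 = -43/2.
On [2, 3], s(x) = 9 + 5·(x - 2) - 145/4·(x - 2)² + 77/4·(x - 2)³.
With (x - 2) = 3/4: s(11/4) = 123/256.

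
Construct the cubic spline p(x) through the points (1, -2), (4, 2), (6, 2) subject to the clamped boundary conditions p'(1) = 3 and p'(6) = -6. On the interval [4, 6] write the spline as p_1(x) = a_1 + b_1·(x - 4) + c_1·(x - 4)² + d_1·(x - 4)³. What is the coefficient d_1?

With σ_i denoting the second derivative at x_i, h_i = 3, 2, and Δ_i = (y_(i+1) − y_i)/h_i = 4/3, 0:
  3·σ_0 + 10·σ_1 + 2·σ_2 = 6(Δ_1 - Δ_0) = -8
Clamped end conditions give two more equations: 2h_0·σ_0 + h_0·σ_1 = 6(Δ_0 - p'(1)) = -10 and h_1·σ_1 + 2h_1·σ_2 = 6(p'(6) - Δ_1) = -36.
Forward elimination and back-substitution give σ_0 = -8/3, σ_1 = 2, σ_2 = -10.
On [4, 6], with p_1(x) = a_1 + b_1·(x - 4) + c_1·(x - 4)² + d_1·(x - 4)³: c_1 = σ_1/2 = 1, d_1 = (σ_2 - σ_1)/(6h_1) = -1, b_1 = Δ_1 - h_1(2σ_1 + σ_2)/6 = 2.

-1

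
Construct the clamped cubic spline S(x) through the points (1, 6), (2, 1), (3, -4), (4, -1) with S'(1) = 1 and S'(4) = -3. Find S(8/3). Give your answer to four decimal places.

Write m_i for S''(x_i). With h_i = 1, 1, 1 and divided differences Δ_i = -5, -5, 3, the continuity of S' gives the tridiagonal system
  1·m_0 + 4·m_1 + 1·m_2 = 6(Δ_1 - Δ_0) = 0
  1·m_1 + 4·m_2 + 1·m_3 = 6(Δ_2 - Δ_1) = 48
Clamped end conditions give two more equations: 2h_0·m_0 + h_0·m_1 = 6(Δ_0 - S'(1)) = -36 and h_2·m_2 + 2h_2·m_3 = 6(S'(4) - Δ_2) = -36.
Solving: m_0 = -268/15, m_1 = -4/15, m_2 = 284/15, m_3 = -412/15.
On [2, 3], S(x) = 1 - 121/15·(x - 2) - 2/15·(x - 2)² + 16/5·(x - 2)³.
With (x - 2) = 2/3: S(8/3) = -157/45.

-3.4889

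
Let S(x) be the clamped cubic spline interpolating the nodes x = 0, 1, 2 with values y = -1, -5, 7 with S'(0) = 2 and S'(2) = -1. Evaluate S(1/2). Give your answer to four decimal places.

-3.4688

Write m_i for S''(x_i). With h_i = 1, 1 and divided differences Δ_i = -4, 12, the continuity of S' gives the tridiagonal system
  1·m_0 + 4·m_1 + 1·m_2 = 6(Δ_1 - Δ_0) = 96
Clamped end conditions give two more equations: 2h_0·m_0 + h_0·m_1 = 6(Δ_0 - S'(0)) = -36 and h_1·m_1 + 2h_1·m_2 = 6(S'(2) - Δ_1) = -78.
Hence m_0 = -87/2, m_1 = 51, m_2 = -129/2.
On [0, 1], S(x) = -1 + 2·x - 87/4·x² + 63/4·x³.
With x = 1/2: S(1/2) = -111/32.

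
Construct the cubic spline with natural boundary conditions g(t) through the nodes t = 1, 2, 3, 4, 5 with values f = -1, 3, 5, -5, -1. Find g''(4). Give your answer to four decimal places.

27.4286

Put m_i = g'' at the i-th knot. Here h = (1, 1, 1, 1) and Δ = (4, 2, -10, 4), so the interior equations h_(i-1)·m_(i-1) + 2(h_(i-1)+h_i)·m_i + h_i·m_(i+1) = 6(Δ_i − Δ_(i-1)) read
  1·m_0 + 4·m_1 + 1·m_2 = 6(Δ_1 - Δ_0) = -12
  1·m_1 + 4·m_2 + 1·m_3 = 6(Δ_2 - Δ_1) = -72
  1·m_2 + 4·m_3 + 1·m_4 = 6(Δ_3 - Δ_2) = 84
Natural end conditions: m_0 = m_4 = 0.
Hence m_0 = 0, m_1 = 24/7, m_2 = -180/7, m_3 = 192/7, m_4 = 0.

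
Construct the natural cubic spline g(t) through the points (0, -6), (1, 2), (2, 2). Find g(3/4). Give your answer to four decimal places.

Put M_i = g'' at the i-th knot. Here h = (1, 1) and Δ = (8, 0), so the interior equations h_(i-1)·M_(i-1) + 2(h_(i-1)+h_i)·M_i + h_i·M_(i+1) = 6(Δ_i − Δ_(i-1)) read
  1·M_0 + 4·M_1 + 1·M_2 = 6(Δ_1 - Δ_0) = -48
Natural end conditions: M_0 = M_2 = 0.
Solving: M_0 = 0, M_1 = -12, M_2 = 0.
On [0, 1], g(t) = -6 + 10·t + 0·t² - 2·t³.
With t = 3/4: g(3/4) = 21/32.

0.6563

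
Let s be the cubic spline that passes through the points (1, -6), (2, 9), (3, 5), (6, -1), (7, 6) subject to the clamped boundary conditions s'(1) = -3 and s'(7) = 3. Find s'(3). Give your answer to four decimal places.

Write σ_i for s''(x_i). With h_i = 1, 1, 3, 1 and divided differences Δ_i = 15, -4, -2, 7, the continuity of s' gives the tridiagonal system
  1·σ_0 + 4·σ_1 + 1·σ_2 = 6(Δ_1 - Δ_0) = -114
  1·σ_1 + 8·σ_2 + 3·σ_3 = 6(Δ_2 - Δ_1) = 12
  3·σ_2 + 8·σ_3 + 1·σ_4 = 6(Δ_3 - Δ_2) = 54
Clamped end conditions give two more equations: 2h_0·σ_0 + h_0·σ_1 = 6(Δ_0 - s'(1)) = 108 and h_3·σ_3 + 2h_3·σ_4 = 6(s'(7) - Δ_3) = -24.
Solving: σ_0 = 1496/19, σ_1 = -940/19, σ_2 = 98/19, σ_3 = 128/19, σ_4 = -292/19.
On [3, 6], s'(x) = b_2 + 2c_2·(x - 3) + 3d_2·(x - 3)² with b_2 = Δ_2 - h_2(2σ_2 + σ_3)/6 = -200/19, c_2 = σ_2/2 = 49/19, d_2 = (σ_3 - σ_2)/(6h_2) = 5/57. So s'(3) = -200/19.

-10.5263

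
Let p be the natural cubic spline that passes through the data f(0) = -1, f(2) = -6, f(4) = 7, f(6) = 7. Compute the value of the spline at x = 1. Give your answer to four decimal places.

-5.6250

Put σ_i = p'' at the i-th knot. Here h = (2, 2, 2) and Δ = (-5/2, 13/2, 0), so the interior equations h_(i-1)·σ_(i-1) + 2(h_(i-1)+h_i)·σ_i + h_i·σ_(i+1) = 6(Δ_i − Δ_(i-1)) read
  2·σ_0 + 8·σ_1 + 2·σ_2 = 6(Δ_1 - Δ_0) = 54
  2·σ_1 + 8·σ_2 + 2·σ_3 = 6(Δ_2 - Δ_1) = -39
Natural end conditions: σ_0 = σ_3 = 0.
Solving the tridiagonal system: σ_0 = 0, σ_1 = 17/2, σ_2 = -7, σ_3 = 0.
On [0, 2], p(x) = -1 - 16/3·x + 0·x² + 17/24·x³.
With x = 1: p(1) = -45/8.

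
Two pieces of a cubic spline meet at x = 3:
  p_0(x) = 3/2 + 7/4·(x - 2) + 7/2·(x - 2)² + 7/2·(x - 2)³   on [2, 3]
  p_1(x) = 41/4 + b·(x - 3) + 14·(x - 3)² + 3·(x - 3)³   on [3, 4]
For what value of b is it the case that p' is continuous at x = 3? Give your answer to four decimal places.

19.2500

p_0'(x) = 7/4 + 7·(x - 2) + 21/2·(x - 2)², so p_0'(3) = 77/4. On the right, p_1'(3) = b, so b = 77/4.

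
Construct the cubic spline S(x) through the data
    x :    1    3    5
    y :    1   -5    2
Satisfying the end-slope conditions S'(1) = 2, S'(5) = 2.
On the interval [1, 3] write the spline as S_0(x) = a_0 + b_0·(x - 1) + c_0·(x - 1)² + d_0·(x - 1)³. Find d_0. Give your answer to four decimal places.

1.8438

Put M_i = S'' at the i-th knot. Here h = (2, 2) and Δ = (-3, 7/2), so the interior equations h_(i-1)·M_(i-1) + 2(h_(i-1)+h_i)·M_i + h_i·M_(i+1) = 6(Δ_i − Δ_(i-1)) read
  2·M_0 + 8·M_1 + 2·M_2 = 6(Δ_1 - Δ_0) = 39
Clamped end conditions give two more equations: 2h_0·M_0 + h_0·M_1 = 6(Δ_0 - S'(1)) = -30 and h_1·M_1 + 2h_1·M_2 = 6(S'(5) - Δ_1) = -9.
Forward elimination and back-substitution give M_0 = -99/8, M_1 = 39/4, M_2 = -57/8.
On [1, 3], with S_0(x) = a_0 + b_0·(x - 1) + c_0·(x - 1)² + d_0·(x - 1)³: c_0 = M_0/2 = -99/16, d_0 = (M_1 - M_0)/(6h_0) = 59/32, b_0 = Δ_0 - h_0(2M_0 + M_1)/6 = 2.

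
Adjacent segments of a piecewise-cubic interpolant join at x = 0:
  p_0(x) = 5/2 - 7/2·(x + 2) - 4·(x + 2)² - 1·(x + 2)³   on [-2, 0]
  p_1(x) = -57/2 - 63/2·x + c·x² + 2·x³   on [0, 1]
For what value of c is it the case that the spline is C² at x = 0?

-10

p_0''(x) = -8 - 6·(x + 2), so p_0''(0) = -20. On the right, p_1''(0) = 2c, so c = -10.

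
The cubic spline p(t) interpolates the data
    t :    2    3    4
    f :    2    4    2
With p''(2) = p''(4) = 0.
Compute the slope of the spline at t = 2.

3

Put M_i = p'' at the i-th knot. Here h = (1, 1) and Δ = (2, -2), so the interior equations h_(i-1)·M_(i-1) + 2(h_(i-1)+h_i)·M_i + h_i·M_(i+1) = 6(Δ_i − Δ_(i-1)) read
  1·M_0 + 4·M_1 + 1·M_2 = 6(Δ_1 - Δ_0) = -24
Natural end conditions: M_0 = M_2 = 0.
Forward elimination and back-substitution give M_0 = 0, M_1 = -6, M_2 = 0.
On [2, 3], p'(t) = b_0 + 2c_0·(t - 2) + 3d_0·(t - 2)² with b_0 = Δ_0 - h_0(2M_0 + M_1)/6 = 3, c_0 = M_0/2 = 0, d_0 = (M_1 - M_0)/(6h_0) = -1. So p'(2) = 3.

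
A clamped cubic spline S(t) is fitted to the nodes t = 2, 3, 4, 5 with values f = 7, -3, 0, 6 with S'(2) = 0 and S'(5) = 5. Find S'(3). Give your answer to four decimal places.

-7.0667

Let σ_i = S''(x_i). Step sizes h_i = 1, 1, 1; slopes of the chords Δ_i = (y_(i+1) - y_i)/h_i = -10, 3, 6.
  1·σ_0 + 4·σ_1 + 1·σ_2 = 6(Δ_1 - Δ_0) = 78
  1·σ_1 + 4·σ_2 + 1·σ_3 = 6(Δ_2 - Δ_1) = 18
Clamped end conditions give two more equations: 2h_0·σ_0 + h_0·σ_1 = 6(Δ_0 - S'(2)) = -60 and h_2·σ_2 + 2h_2·σ_3 = 6(S'(5) - Δ_2) = -6.
Solving: σ_0 = -688/15, σ_1 = 476/15, σ_2 = -46/15, σ_3 = -22/15.
On [3, 4], S'(t) = b_1 + 2c_1·(t - 3) + 3d_1·(t - 3)² with b_1 = Δ_1 - h_1(2σ_1 + σ_2)/6 = -106/15, c_1 = σ_1/2 = 238/15, d_1 = (σ_2 - σ_1)/(6h_1) = -29/5. So S'(3) = -106/15.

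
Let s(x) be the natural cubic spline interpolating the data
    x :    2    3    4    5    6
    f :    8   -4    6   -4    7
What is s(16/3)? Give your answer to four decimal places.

With M_i denoting the second derivative at x_i, h_i = 1, 1, 1, 1, and Δ_i = (y_(i+1) − y_i)/h_i = -12, 10, -10, 11:
  1·M_0 + 4·M_1 + 1·M_2 = 6(Δ_1 - Δ_0) = 132
  1·M_1 + 4·M_2 + 1·M_3 = 6(Δ_2 - Δ_1) = -120
  1·M_2 + 4·M_3 + 1·M_4 = 6(Δ_3 - Δ_2) = 126
Natural end conditions: M_0 = M_4 = 0.
Solving: M_0 = 0, M_1 = 1293/28, M_2 = -369/7, M_3 = 1251/28, M_4 = 0.
On [5, 6], s(x) = -4 - 109/28·(x - 5) + 1251/56·(x - 5)² - 417/56·(x - 5)³.
With (x - 5) = 1/3: s(16/3) = -779/252.

-3.0913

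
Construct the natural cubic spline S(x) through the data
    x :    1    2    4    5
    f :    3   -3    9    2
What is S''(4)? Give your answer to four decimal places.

-19.1250

Write M_i for S''(x_i). With h_i = 1, 2, 1 and divided differences Δ_i = -6, 6, -7, the continuity of S' gives the tridiagonal system
  1·M_0 + 6·M_1 + 2·M_2 = 6(Δ_1 - Δ_0) = 72
  2·M_1 + 6·M_2 + 1·M_3 = 6(Δ_2 - Δ_1) = -78
Natural end conditions: M_0 = M_3 = 0.
Solving the tridiagonal system: M_0 = 0, M_1 = 147/8, M_2 = -153/8, M_3 = 0.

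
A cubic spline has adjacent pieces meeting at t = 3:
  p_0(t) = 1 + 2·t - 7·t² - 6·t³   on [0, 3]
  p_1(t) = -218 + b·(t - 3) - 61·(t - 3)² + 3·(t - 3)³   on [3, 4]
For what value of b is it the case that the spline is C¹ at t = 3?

p_0'(t) = 2 - 14·t - 18·t², so p_0'(3) = -202. On the right, p_1'(3) = b, so b = -202.

-202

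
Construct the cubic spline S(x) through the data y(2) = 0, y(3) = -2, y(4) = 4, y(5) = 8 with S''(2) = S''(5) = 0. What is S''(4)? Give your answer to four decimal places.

Put M_i = S'' at the i-th knot. Here h = (1, 1, 1) and Δ = (-2, 6, 4), so the interior equations h_(i-1)·M_(i-1) + 2(h_(i-1)+h_i)·M_i + h_i·M_(i+1) = 6(Δ_i − Δ_(i-1)) read
  1·M_0 + 4·M_1 + 1·M_2 = 6(Δ_1 - Δ_0) = 48
  1·M_1 + 4·M_2 + 1·M_3 = 6(Δ_2 - Δ_1) = -12
Natural end conditions: M_0 = M_3 = 0.
Hence M_0 = 0, M_1 = 68/5, M_2 = -32/5, M_3 = 0.

-6.4000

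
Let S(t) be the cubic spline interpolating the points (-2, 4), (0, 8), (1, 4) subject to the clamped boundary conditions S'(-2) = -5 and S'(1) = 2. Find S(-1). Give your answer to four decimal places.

5.4583

Put M_i = S'' at the i-th knot. Here h = (2, 1) and Δ = (2, -4), so the interior equations h_(i-1)·M_(i-1) + 2(h_(i-1)+h_i)·M_i + h_i·M_(i+1) = 6(Δ_i − Δ_(i-1)) read
  2·M_0 + 6·M_1 + 1·M_2 = 6(Δ_1 - Δ_0) = -36
Clamped end conditions give two more equations: 2h_0·M_0 + h_0·M_1 = 6(Δ_0 - S'(-2)) = 42 and h_1·M_1 + 2h_1·M_2 = 6(S'(1) - Δ_1) = 36.
Hence M_0 = 113/6, M_1 = -50/3, M_2 = 79/3.
On [-2, 0], S(t) = 4 - 5·(t + 2) + 113/12·(t + 2)² - 71/24·(t + 2)³.
With (t + 2) = 1: S(-1) = 131/24.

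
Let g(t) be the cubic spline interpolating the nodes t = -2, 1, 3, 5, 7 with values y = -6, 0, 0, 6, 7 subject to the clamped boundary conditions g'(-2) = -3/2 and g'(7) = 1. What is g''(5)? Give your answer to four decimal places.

-3.5072

Let M_i = g''(x_i). Step sizes h_i = 3, 2, 2, 2; slopes of the chords Δ_i = (y_(i+1) - y_i)/h_i = 2, 0, 3, 1/2.
  3·M_0 + 10·M_1 + 2·M_2 = 6(Δ_1 - Δ_0) = -12
  2·M_1 + 8·M_2 + 2·M_3 = 6(Δ_2 - Δ_1) = 18
  2·M_2 + 8·M_3 + 2·M_4 = 6(Δ_3 - Δ_2) = -15
Clamped end conditions give two more equations: 2h_0·M_0 + h_0·M_1 = 6(Δ_0 - g'(-2)) = 21 and h_3·M_3 + 2h_3·M_4 = 6(g'(7) - Δ_3) = 3.
Forward elimination and back-substitution give M_0 = 731/138, M_1 = -248/69, M_2 = 1111/276, M_3 = -242/69, M_4 = 691/276.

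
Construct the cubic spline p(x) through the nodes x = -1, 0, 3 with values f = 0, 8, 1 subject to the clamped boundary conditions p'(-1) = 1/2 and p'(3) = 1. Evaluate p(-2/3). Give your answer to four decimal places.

1.5694

Put M_i = p'' at the i-th knot. Here h = (1, 3) and Δ = (8, -7/3), so the interior equations h_(i-1)·M_(i-1) + 2(h_(i-1)+h_i)·M_i + h_i·M_(i+1) = 6(Δ_i − Δ_(i-1)) read
  1·M_0 + 8·M_1 + 3·M_2 = 6(Δ_1 - Δ_0) = -62
Clamped end conditions give two more equations: 2h_0·M_0 + h_0·M_1 = 6(Δ_0 - p'(-1)) = 45 and h_1·M_1 + 2h_1·M_2 = 6(p'(3) - Δ_1) = 20.
Forward elimination and back-substitution give M_0 = 243/8, M_1 = -63/4, M_2 = 269/24.
On [-1, 0], p(x) = 0 + 1/2·(x + 1) + 243/16·(x + 1)² - 123/16·(x + 1)³.
With (x + 1) = 1/3: p(-2/3) = 113/72.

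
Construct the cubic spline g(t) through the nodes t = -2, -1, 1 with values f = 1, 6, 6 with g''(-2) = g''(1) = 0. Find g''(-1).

Write m_i for g''(x_i). With h_i = 1, 2 and divided differences Δ_i = 5, 0, the continuity of g' gives the tridiagonal system
  1·m_0 + 6·m_1 + 2·m_2 = 6(Δ_1 - Δ_0) = -30
Natural end conditions: m_0 = m_2 = 0.
Solving the tridiagonal system: m_0 = 0, m_1 = -5, m_2 = 0.

-5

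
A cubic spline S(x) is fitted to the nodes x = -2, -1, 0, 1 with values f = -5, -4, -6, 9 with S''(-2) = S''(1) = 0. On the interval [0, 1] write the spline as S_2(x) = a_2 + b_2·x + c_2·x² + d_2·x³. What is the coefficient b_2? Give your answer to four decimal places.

Put M_i = S'' at the i-th knot. Here h = (1, 1, 1) and Δ = (1, -2, 15), so the interior equations h_(i-1)·M_(i-1) + 2(h_(i-1)+h_i)·M_i + h_i·M_(i+1) = 6(Δ_i − Δ_(i-1)) read
  1·M_0 + 4·M_1 + 1·M_2 = 6(Δ_1 - Δ_0) = -18
  1·M_1 + 4·M_2 + 1·M_3 = 6(Δ_2 - Δ_1) = 102
Natural end conditions: M_0 = M_3 = 0.
Forward elimination and back-substitution give M_0 = 0, M_1 = -58/5, M_2 = 142/5, M_3 = 0.
On [0, 1], with S_2(x) = a_2 + b_2·x + c_2·x² + d_2·x³: c_2 = M_2/2 = 71/5, d_2 = (M_3 - M_2)/(6h_2) = -71/15, b_2 = Δ_2 - h_2(2M_2 + M_3)/6 = 83/15.

5.5333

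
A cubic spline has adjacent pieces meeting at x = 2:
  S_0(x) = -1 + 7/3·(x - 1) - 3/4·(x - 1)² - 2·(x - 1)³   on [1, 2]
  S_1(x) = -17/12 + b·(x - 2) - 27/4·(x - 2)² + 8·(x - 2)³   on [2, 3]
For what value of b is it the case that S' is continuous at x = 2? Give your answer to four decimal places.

S_0'(x) = 7/3 - 3/2·(x - 1) - 6·(x - 1)², so S_0'(2) = -31/6. On the right, S_1'(2) = b, so b = -31/6.

-5.1667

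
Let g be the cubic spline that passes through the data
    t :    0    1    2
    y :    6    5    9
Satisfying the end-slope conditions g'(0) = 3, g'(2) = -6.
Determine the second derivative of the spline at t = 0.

With σ_i denoting the second derivative at x_i, h_i = 1, 1, and Δ_i = (y_(i+1) − y_i)/h_i = -1, 4:
  1·σ_0 + 4·σ_1 + 1·σ_2 = 6(Δ_1 - Δ_0) = 30
Clamped end conditions give two more equations: 2h_0·σ_0 + h_0·σ_1 = 6(Δ_0 - g'(0)) = -24 and h_1·σ_1 + 2h_1·σ_2 = 6(g'(2) - Δ_1) = -60.
Forward elimination and back-substitution give σ_0 = -24, σ_1 = 24, σ_2 = -42.

-24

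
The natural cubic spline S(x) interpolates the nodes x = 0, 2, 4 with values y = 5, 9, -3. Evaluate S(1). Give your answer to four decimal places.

8.5000

Write m_i for S''(x_i). With h_i = 2, 2 and divided differences Δ_i = 2, -6, the continuity of S' gives the tridiagonal system
  2·m_0 + 8·m_1 + 2·m_2 = 6(Δ_1 - Δ_0) = -48
Natural end conditions: m_0 = m_2 = 0.
Hence m_0 = 0, m_1 = -6, m_2 = 0.
On [0, 2], S(x) = 5 + 4·x + 0·x² - 1/2·x³.
With x = 1: S(1) = 17/2.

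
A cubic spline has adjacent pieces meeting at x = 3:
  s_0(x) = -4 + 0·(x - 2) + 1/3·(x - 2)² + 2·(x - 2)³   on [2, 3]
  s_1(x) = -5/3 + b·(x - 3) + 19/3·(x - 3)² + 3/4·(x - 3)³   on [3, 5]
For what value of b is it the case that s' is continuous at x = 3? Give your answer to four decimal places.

s_0'(x) = 0 + 2/3·(x - 2) + 6·(x - 2)², so s_0'(3) = 20/3. On the right, s_1'(3) = b, so b = 20/3.

6.6667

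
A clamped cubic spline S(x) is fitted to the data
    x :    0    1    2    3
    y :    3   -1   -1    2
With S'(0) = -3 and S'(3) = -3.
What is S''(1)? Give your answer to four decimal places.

Put M_i = S'' at the i-th knot. Here h = (1, 1, 1) and Δ = (-4, 0, 3), so the interior equations h_(i-1)·M_(i-1) + 2(h_(i-1)+h_i)·M_i + h_i·M_(i+1) = 6(Δ_i − Δ_(i-1)) read
  1·M_0 + 4·M_1 + 1·M_2 = 6(Δ_1 - Δ_0) = 24
  1·M_1 + 4·M_2 + 1·M_3 = 6(Δ_2 - Δ_1) = 18
Clamped end conditions give two more equations: 2h_0·M_0 + h_0·M_1 = 6(Δ_0 - S'(0)) = -6 and h_2·M_2 + 2h_2·M_3 = 6(S'(3) - Δ_2) = -36.
Solving: M_0 = -28/5, M_1 = 26/5, M_2 = 44/5, M_3 = -112/5.

5.2000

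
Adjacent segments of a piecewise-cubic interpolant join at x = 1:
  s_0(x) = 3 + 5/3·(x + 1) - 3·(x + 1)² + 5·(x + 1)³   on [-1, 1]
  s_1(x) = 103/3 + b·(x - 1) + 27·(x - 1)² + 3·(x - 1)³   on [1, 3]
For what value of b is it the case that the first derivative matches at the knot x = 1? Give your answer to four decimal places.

49.6667

s_0'(x) = 5/3 - 6·(x + 1) + 15·(x + 1)², so s_0'(1) = 149/3. On the right, s_1'(1) = b, so b = 149/3.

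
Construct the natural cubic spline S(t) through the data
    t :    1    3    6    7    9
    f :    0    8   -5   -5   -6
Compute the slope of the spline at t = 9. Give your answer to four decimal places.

-0.9992

Let M_i = S''(x_i). Step sizes h_i = 2, 3, 1, 2; slopes of the chords Δ_i = (y_(i+1) - y_i)/h_i = 4, -13/3, 0, -1/2.
  2·M_0 + 10·M_1 + 3·M_2 = 6(Δ_1 - Δ_0) = -50
  3·M_1 + 8·M_2 + 1·M_3 = 6(Δ_2 - Δ_1) = 26
  1·M_2 + 6·M_3 + 2·M_4 = 6(Δ_3 - Δ_2) = -3
Natural end conditions: M_0 = M_4 = 0.
Solving the tridiagonal system: M_0 = 0, M_1 = -2827/416, M_2 = 1245/208, M_3 = -623/416, M_4 = 0.
On [7, 9], S'(t) = b_3 + 2c_3·(t - 7) + 3d_3·(t - 7)² with b_3 = Δ_3 - h_3(2M_3 + M_4)/6 = 311/624, c_3 = M_3/2 = -623/832, d_3 = (M_4 - M_3)/(6h_3) = 623/4992. So S'(9) = -1247/1248.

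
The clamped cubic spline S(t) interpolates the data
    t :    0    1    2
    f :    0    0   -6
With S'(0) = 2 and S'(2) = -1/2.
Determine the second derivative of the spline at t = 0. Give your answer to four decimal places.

Let m_i = S''(x_i). Step sizes h_i = 1, 1; slopes of the chords Δ_i = (y_(i+1) - y_i)/h_i = 0, -6.
  1·m_0 + 4·m_1 + 1·m_2 = 6(Δ_1 - Δ_0) = -36
Clamped end conditions give two more equations: 2h_0·m_0 + h_0·m_1 = 6(Δ_0 - S'(0)) = -12 and h_1·m_1 + 2h_1·m_2 = 6(S'(2) - Δ_1) = 33.
Forward elimination and back-substitution give m_0 = 7/4, m_1 = -31/2, m_2 = 97/4.

1.7500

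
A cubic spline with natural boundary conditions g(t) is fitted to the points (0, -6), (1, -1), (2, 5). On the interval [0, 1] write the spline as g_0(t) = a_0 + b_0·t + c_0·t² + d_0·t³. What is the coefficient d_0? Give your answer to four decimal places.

With m_i denoting the second derivative at x_i, h_i = 1, 1, and Δ_i = (y_(i+1) − y_i)/h_i = 5, 6:
  1·m_0 + 4·m_1 + 1·m_2 = 6(Δ_1 - Δ_0) = 6
Natural end conditions: m_0 = m_2 = 0.
Forward elimination and back-substitution give m_0 = 0, m_1 = 3/2, m_2 = 0.
On [0, 1], with g_0(t) = a_0 + b_0·t + c_0·t² + d_0·t³: c_0 = m_0/2 = 0, d_0 = (m_1 - m_0)/(6h_0) = 1/4, b_0 = Δ_0 - h_0(2m_0 + m_1)/6 = 19/4.

0.2500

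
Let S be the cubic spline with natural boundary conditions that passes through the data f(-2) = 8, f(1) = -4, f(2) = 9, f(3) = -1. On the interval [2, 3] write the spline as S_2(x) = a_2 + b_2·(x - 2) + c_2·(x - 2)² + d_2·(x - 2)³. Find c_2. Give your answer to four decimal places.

Let M_i = S''(x_i). Step sizes h_i = 3, 1, 1; slopes of the chords Δ_i = (y_(i+1) - y_i)/h_i = -4, 13, -10.
  3·M_0 + 8·M_1 + 1·M_2 = 6(Δ_1 - Δ_0) = 102
  1·M_1 + 4·M_2 + 1·M_3 = 6(Δ_2 - Δ_1) = -138
Natural end conditions: M_0 = M_3 = 0.
Hence M_0 = 0, M_1 = 546/31, M_2 = -1206/31, M_3 = 0.
On [2, 3], with S_2(x) = a_2 + b_2·(x - 2) + c_2·(x - 2)² + d_2·(x - 2)³: c_2 = M_2/2 = -603/31, d_2 = (M_3 - M_2)/(6h_2) = 201/31, b_2 = Δ_2 - h_2(2M_2 + M_3)/6 = 92/31.

-19.4516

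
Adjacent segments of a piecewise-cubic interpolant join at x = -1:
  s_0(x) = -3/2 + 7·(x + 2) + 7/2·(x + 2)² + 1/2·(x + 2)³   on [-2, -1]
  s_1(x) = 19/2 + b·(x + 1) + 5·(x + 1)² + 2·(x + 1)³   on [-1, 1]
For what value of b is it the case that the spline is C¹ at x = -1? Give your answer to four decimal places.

15.5000

s_0'(x) = 7 + 7·(x + 2) + 3/2·(x + 2)², so s_0'(-1) = 31/2. On the right, s_1'(-1) = b, so b = 31/2.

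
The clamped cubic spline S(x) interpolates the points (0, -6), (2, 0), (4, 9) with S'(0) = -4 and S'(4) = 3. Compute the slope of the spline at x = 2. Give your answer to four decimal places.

With m_i denoting the second derivative at x_i, h_i = 2, 2, and Δ_i = (y_(i+1) − y_i)/h_i = 3, 9/2:
  2·m_0 + 8·m_1 + 2·m_2 = 6(Δ_1 - Δ_0) = 9
Clamped end conditions give two more equations: 2h_0·m_0 + h_0·m_1 = 6(Δ_0 - S'(0)) = 42 and h_1·m_1 + 2h_1·m_2 = 6(S'(4) - Δ_1) = -9.
Hence m_0 = 89/8, m_1 = -5/4, m_2 = -13/8.
On [2, 4], S'(x) = b_1 + 2c_1·(x - 2) + 3d_1·(x - 2)² with b_1 = Δ_1 - h_1(2m_1 + m_2)/6 = 47/8, c_1 = m_1/2 = -5/8, d_1 = (m_2 - m_1)/(6h_1) = -1/32. So S'(2) = 47/8.

5.8750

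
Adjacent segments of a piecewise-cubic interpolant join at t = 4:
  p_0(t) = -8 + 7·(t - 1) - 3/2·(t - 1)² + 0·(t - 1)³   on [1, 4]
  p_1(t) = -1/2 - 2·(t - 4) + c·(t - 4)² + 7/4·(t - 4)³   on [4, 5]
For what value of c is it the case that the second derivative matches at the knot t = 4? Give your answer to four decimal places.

-1.5000

p_0''(t) = -3 + 0·(t - 1), so p_0''(4) = -3. On the right, p_1''(4) = 2c, so c = -3/2.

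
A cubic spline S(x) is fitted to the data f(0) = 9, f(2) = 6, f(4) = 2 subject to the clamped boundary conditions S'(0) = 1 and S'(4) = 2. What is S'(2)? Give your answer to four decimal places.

Let σ_i = S''(x_i). Step sizes h_i = 2, 2; slopes of the chords Δ_i = (y_(i+1) - y_i)/h_i = -3/2, -2.
  2·σ_0 + 8·σ_1 + 2·σ_2 = 6(Δ_1 - Δ_0) = -3
Clamped end conditions give two more equations: 2h_0·σ_0 + h_0·σ_1 = 6(Δ_0 - S'(0)) = -15 and h_1·σ_1 + 2h_1·σ_2 = 6(S'(4) - Δ_1) = 24.
Solving: σ_0 = -25/8, σ_1 = -5/4, σ_2 = 53/8.
On [2, 4], S'(x) = b_1 + 2c_1·(x - 2) + 3d_1·(x - 2)² with b_1 = Δ_1 - h_1(2σ_1 + σ_2)/6 = -27/8, c_1 = σ_1/2 = -5/8, d_1 = (σ_2 - σ_1)/(6h_1) = 21/32. So S'(2) = -27/8.

-3.3750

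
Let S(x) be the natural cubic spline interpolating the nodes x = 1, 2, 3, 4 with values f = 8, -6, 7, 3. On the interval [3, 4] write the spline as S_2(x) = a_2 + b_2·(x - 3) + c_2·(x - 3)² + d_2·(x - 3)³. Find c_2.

-19

Write M_i for S''(x_i). With h_i = 1, 1, 1 and divided differences Δ_i = -14, 13, -4, the continuity of S' gives the tridiagonal system
  1·M_0 + 4·M_1 + 1·M_2 = 6(Δ_1 - Δ_0) = 162
  1·M_1 + 4·M_2 + 1·M_3 = 6(Δ_2 - Δ_1) = -102
Natural end conditions: M_0 = M_3 = 0.
Forward elimination and back-substitution give M_0 = 0, M_1 = 50, M_2 = -38, M_3 = 0.
On [3, 4], with S_2(x) = a_2 + b_2·(x - 3) + c_2·(x - 3)² + d_2·(x - 3)³: c_2 = M_2/2 = -19, d_2 = (M_3 - M_2)/(6h_2) = 19/3, b_2 = Δ_2 - h_2(2M_2 + M_3)/6 = 26/3.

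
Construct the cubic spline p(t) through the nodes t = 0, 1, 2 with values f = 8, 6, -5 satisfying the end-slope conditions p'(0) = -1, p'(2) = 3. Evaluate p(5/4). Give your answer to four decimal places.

2.6992

Let M_i = p''(x_i). Step sizes h_i = 1, 1; slopes of the chords Δ_i = (y_(i+1) - y_i)/h_i = -2, -11.
  1·M_0 + 4·M_1 + 1·M_2 = 6(Δ_1 - Δ_0) = -54
Clamped end conditions give two more equations: 2h_0·M_0 + h_0·M_1 = 6(Δ_0 - p'(0)) = -6 and h_1·M_1 + 2h_1·M_2 = 6(p'(2) - Δ_1) = 84.
Solving the tridiagonal system: M_0 = 25/2, M_1 = -31, M_2 = 115/2.
On [1, 2], p(t) = 6 - 41/4·(t - 1) - 31/2·(t - 1)² + 59/4·(t - 1)³.
With (t - 1) = 1/4: p(5/4) = 691/256.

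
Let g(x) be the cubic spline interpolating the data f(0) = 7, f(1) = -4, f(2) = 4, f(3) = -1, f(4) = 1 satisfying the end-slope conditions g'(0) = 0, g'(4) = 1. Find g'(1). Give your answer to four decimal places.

-3.2321

Let M_i = g''(x_i). Step sizes h_i = 1, 1, 1, 1; slopes of the chords Δ_i = (y_(i+1) - y_i)/h_i = -11, 8, -5, 2.
  1·M_0 + 4·M_1 + 1·M_2 = 6(Δ_1 - Δ_0) = 114
  1·M_1 + 4·M_2 + 1·M_3 = 6(Δ_2 - Δ_1) = -78
  1·M_2 + 4·M_3 + 1·M_4 = 6(Δ_3 - Δ_2) = 42
Clamped end conditions give two more equations: 2h_0·M_0 + h_0·M_1 = 6(Δ_0 - g'(0)) = -66 and h_3·M_3 + 2h_3·M_4 = 6(g'(4) - Δ_3) = -6.
Solving the tridiagonal system: M_0 = -1667/28, M_1 = 743/14, M_2 = -155/4, M_3 = 335/14, M_4 = -419/28.
On [1, 2], g'(x) = b_1 + 2c_1·(x - 1) + 3d_1·(x - 1)² with b_1 = Δ_1 - h_1(2M_1 + M_2)/6 = -181/56, c_1 = M_1/2 = 743/28, d_1 = (M_2 - M_1)/(6h_1) = -857/56. So g'(1) = -181/56.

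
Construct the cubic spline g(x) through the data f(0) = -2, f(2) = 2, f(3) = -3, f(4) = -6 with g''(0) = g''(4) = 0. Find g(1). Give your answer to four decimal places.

Write M_i for g''(x_i). With h_i = 2, 1, 1 and divided differences Δ_i = 2, -5, -3, the continuity of g' gives the tridiagonal system
  2·M_0 + 6·M_1 + 1·M_2 = 6(Δ_1 - Δ_0) = -42
  1·M_1 + 4·M_2 + 1·M_3 = 6(Δ_2 - Δ_1) = 12
Natural end conditions: M_0 = M_3 = 0.
Solving the tridiagonal system: M_0 = 0, M_1 = -180/23, M_2 = 114/23, M_3 = 0.
On [0, 2], g(x) = -2 + 106/23·x + 0·x² - 15/23·x³.
With x = 1: g(1) = 45/23.

1.9565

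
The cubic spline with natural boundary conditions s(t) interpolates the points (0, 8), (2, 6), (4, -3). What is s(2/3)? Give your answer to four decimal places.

Put M_i = s'' at the i-th knot. Here h = (2, 2) and Δ = (-1, -9/2), so the interior equations h_(i-1)·M_(i-1) + 2(h_(i-1)+h_i)·M_i + h_i·M_(i+1) = 6(Δ_i − Δ_(i-1)) read
  2·M_0 + 8·M_1 + 2·M_2 = 6(Δ_1 - Δ_0) = -21
Natural end conditions: M_0 = M_2 = 0.
Solving: M_0 = 0, M_1 = -21/8, M_2 = 0.
On [0, 2], s(t) = 8 - 1/8·t + 0·t² - 7/32·t³.
With t = 2/3: s(2/3) = 212/27.

7.8519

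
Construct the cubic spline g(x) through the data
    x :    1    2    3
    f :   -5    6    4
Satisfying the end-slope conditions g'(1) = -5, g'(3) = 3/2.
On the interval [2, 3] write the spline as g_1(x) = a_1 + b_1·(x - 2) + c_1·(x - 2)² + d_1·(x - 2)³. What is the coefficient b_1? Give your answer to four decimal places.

7.6250

Let σ_i = g''(x_i). Step sizes h_i = 1, 1; slopes of the chords Δ_i = (y_(i+1) - y_i)/h_i = 11, -2.
  1·σ_0 + 4·σ_1 + 1·σ_2 = 6(Δ_1 - Δ_0) = -78
Clamped end conditions give two more equations: 2h_0·σ_0 + h_0·σ_1 = 6(Δ_0 - g'(1)) = 96 and h_1·σ_1 + 2h_1·σ_2 = 6(g'(3) - Δ_1) = 21.
Solving: σ_0 = 283/4, σ_1 = -91/2, σ_2 = 133/4.
On [2, 3], with g_1(x) = a_1 + b_1·(x - 2) + c_1·(x - 2)² + d_1·(x - 2)³: c_1 = σ_1/2 = -91/4, d_1 = (σ_2 - σ_1)/(6h_1) = 105/8, b_1 = Δ_1 - h_1(2σ_1 + σ_2)/6 = 61/8.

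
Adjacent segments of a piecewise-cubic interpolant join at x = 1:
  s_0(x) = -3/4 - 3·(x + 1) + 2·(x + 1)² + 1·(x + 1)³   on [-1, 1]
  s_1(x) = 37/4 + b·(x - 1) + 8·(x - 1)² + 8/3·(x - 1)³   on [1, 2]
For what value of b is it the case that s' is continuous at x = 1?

s_0'(x) = -3 + 4·(x + 1) + 3·(x + 1)², so s_0'(1) = 17. On the right, s_1'(1) = b, so b = 17.

17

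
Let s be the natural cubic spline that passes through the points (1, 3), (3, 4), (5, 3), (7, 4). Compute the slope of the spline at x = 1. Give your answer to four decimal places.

0.8333

Put M_i = s'' at the i-th knot. Here h = (2, 2, 2) and Δ = (1/2, -1/2, 1/2), so the interior equations h_(i-1)·M_(i-1) + 2(h_(i-1)+h_i)·M_i + h_i·M_(i+1) = 6(Δ_i − Δ_(i-1)) read
  2·M_0 + 8·M_1 + 2·M_2 = 6(Δ_1 - Δ_0) = -6
  2·M_1 + 8·M_2 + 2·M_3 = 6(Δ_2 - Δ_1) = 6
Natural end conditions: M_0 = M_3 = 0.
Solving: M_0 = 0, M_1 = -1, M_2 = 1, M_3 = 0.
On [1, 3], s'(x) = b_0 + 2c_0·(x - 1) + 3d_0·(x - 1)² with b_0 = Δ_0 - h_0(2M_0 + M_1)/6 = 5/6, c_0 = M_0/2 = 0, d_0 = (M_1 - M_0)/(6h_0) = -1/12. So s'(1) = 5/6.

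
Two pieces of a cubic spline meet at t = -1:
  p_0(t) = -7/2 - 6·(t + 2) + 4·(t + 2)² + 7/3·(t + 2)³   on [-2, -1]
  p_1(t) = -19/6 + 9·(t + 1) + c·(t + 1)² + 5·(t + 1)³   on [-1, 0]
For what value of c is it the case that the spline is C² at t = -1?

p_0''(t) = 8 + 14·(t + 2), so p_0''(-1) = 22. On the right, p_1''(-1) = 2c, so c = 11.

11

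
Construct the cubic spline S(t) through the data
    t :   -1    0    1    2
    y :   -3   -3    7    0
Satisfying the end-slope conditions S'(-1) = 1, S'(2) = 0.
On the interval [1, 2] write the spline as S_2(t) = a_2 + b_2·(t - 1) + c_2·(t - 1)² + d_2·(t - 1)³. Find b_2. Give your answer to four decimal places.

0.4667

Let M_i = S''(x_i). Step sizes h_i = 1, 1, 1; slopes of the chords Δ_i = (y_(i+1) - y_i)/h_i = 0, 10, -7.
  1·M_0 + 4·M_1 + 1·M_2 = 6(Δ_1 - Δ_0) = 60
  1·M_1 + 4·M_2 + 1·M_3 = 6(Δ_2 - Δ_1) = -102
Clamped end conditions give two more equations: 2h_0·M_0 + h_0·M_1 = 6(Δ_0 - S'(-1)) = -6 and h_2·M_2 + 2h_2·M_3 = 6(S'(2) - Δ_2) = 42.
Forward elimination and back-substitution give M_0 = -274/15, M_1 = 458/15, M_2 = -658/15, M_3 = 644/15.
On [1, 2], with S_2(t) = a_2 + b_2·(t - 1) + c_2·(t - 1)² + d_2·(t - 1)³: c_2 = M_2/2 = -329/15, d_2 = (M_3 - M_2)/(6h_2) = 217/15, b_2 = Δ_2 - h_2(2M_2 + M_3)/6 = 7/15.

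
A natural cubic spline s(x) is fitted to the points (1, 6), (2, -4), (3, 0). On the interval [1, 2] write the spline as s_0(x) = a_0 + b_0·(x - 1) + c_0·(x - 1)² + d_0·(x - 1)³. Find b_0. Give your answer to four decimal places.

With σ_i denoting the second derivative at x_i, h_i = 1, 1, and Δ_i = (y_(i+1) − y_i)/h_i = -10, 4:
  1·σ_0 + 4·σ_1 + 1·σ_2 = 6(Δ_1 - Δ_0) = 84
Natural end conditions: σ_0 = σ_2 = 0.
Hence σ_0 = 0, σ_1 = 21, σ_2 = 0.
On [1, 2], with s_0(x) = a_0 + b_0·(x - 1) + c_0·(x - 1)² + d_0·(x - 1)³: c_0 = σ_0/2 = 0, d_0 = (σ_1 - σ_0)/(6h_0) = 7/2, b_0 = Δ_0 - h_0(2σ_0 + σ_1)/6 = -27/2.

-13.5000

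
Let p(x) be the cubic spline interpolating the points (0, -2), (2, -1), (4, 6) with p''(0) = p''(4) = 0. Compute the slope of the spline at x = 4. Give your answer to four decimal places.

Write m_i for p''(x_i). With h_i = 2, 2 and divided differences Δ_i = 1/2, 7/2, the continuity of p' gives the tridiagonal system
  2·m_0 + 8·m_1 + 2·m_2 = 6(Δ_1 - Δ_0) = 18
Natural end conditions: m_0 = m_2 = 0.
Solving: m_0 = 0, m_1 = 9/4, m_2 = 0.
On [2, 4], p'(x) = b_1 + 2c_1·(x - 2) + 3d_1·(x - 2)² with b_1 = Δ_1 - h_1(2m_1 + m_2)/6 = 2, c_1 = m_1/2 = 9/8, d_1 = (m_2 - m_1)/(6h_1) = -3/16. So p'(4) = 17/4.

4.2500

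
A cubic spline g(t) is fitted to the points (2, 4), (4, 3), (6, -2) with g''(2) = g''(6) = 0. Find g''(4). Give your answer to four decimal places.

-1.5000

Let m_i = g''(x_i). Step sizes h_i = 2, 2; slopes of the chords Δ_i = (y_(i+1) - y_i)/h_i = -1/2, -5/2.
  2·m_0 + 8·m_1 + 2·m_2 = 6(Δ_1 - Δ_0) = -12
Natural end conditions: m_0 = m_2 = 0.
Solving the tridiagonal system: m_0 = 0, m_1 = -3/2, m_2 = 0.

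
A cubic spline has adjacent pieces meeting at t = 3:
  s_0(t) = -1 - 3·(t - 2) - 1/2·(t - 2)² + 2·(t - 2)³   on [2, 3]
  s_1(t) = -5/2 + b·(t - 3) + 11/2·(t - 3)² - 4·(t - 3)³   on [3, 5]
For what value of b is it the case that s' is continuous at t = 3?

2

s_0'(t) = -3 - 1·(t - 2) + 6·(t - 2)², so s_0'(3) = 2. On the right, s_1'(3) = b, so b = 2.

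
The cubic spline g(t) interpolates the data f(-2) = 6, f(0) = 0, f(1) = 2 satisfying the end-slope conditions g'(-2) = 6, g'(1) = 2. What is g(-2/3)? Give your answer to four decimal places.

Let M_i = g''(x_i). Step sizes h_i = 2, 1; slopes of the chords Δ_i = (y_(i+1) - y_i)/h_i = -3, 2.
  2·M_0 + 6·M_1 + 1·M_2 = 6(Δ_1 - Δ_0) = 30
Clamped end conditions give two more equations: 2h_0·M_0 + h_0·M_1 = 6(Δ_0 - g'(-2)) = -54 and h_1·M_1 + 2h_1·M_2 = 6(g'(1) - Δ_1) = 0.
Solving the tridiagonal system: M_0 = -119/6, M_1 = 38/3, M_2 = -19/3.
On [-2, 0], g(t) = 6 + 6·(t + 2) - 119/12·(t + 2)² + 65/24·(t + 2)³.
With (t + 2) = 4/3: g(-2/3) = 226/81.

2.7901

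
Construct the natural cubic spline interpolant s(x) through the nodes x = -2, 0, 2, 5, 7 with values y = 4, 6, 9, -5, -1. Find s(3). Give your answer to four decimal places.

Let M_i = s''(x_i). Step sizes h_i = 2, 2, 3, 2; slopes of the chords Δ_i = (y_(i+1) - y_i)/h_i = 1, 3/2, -14/3, 2.
  2·M_0 + 8·M_1 + 2·M_2 = 6(Δ_1 - Δ_0) = 3
  2·M_1 + 10·M_2 + 3·M_3 = 6(Δ_2 - Δ_1) = -37
  3·M_2 + 10·M_3 + 2·M_4 = 6(Δ_3 - Δ_2) = 40
Natural end conditions: M_0 = M_4 = 0.
Forward elimination and back-substitution give M_0 = 0, M_1 = 1253/688, M_2 = -995/172, M_3 = 1973/344, M_4 = 0.
On [2, 5], s(x) = 9 - 3611/2064·(x - 2) - 995/344·(x - 2)² + 1321/2064·(x - 2)³.
With (x - 2) = 1: s(3) = 2579/516.

4.9981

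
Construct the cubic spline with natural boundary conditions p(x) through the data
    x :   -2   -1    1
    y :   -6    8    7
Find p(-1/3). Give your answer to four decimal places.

11.2469

Write m_i for p''(x_i). With h_i = 1, 2 and divided differences Δ_i = 14, -1/2, the continuity of p' gives the tridiagonal system
  1·m_0 + 6·m_1 + 2·m_2 = 6(Δ_1 - Δ_0) = -87
Natural end conditions: m_0 = m_2 = 0.
Forward elimination and back-substitution give m_0 = 0, m_1 = -29/2, m_2 = 0.
On [-1, 1], p(x) = 8 + 55/6·(x + 1) - 29/4·(x + 1)² + 29/24·(x + 1)³.
With (x + 1) = 2/3: p(-1/3) = 911/81.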